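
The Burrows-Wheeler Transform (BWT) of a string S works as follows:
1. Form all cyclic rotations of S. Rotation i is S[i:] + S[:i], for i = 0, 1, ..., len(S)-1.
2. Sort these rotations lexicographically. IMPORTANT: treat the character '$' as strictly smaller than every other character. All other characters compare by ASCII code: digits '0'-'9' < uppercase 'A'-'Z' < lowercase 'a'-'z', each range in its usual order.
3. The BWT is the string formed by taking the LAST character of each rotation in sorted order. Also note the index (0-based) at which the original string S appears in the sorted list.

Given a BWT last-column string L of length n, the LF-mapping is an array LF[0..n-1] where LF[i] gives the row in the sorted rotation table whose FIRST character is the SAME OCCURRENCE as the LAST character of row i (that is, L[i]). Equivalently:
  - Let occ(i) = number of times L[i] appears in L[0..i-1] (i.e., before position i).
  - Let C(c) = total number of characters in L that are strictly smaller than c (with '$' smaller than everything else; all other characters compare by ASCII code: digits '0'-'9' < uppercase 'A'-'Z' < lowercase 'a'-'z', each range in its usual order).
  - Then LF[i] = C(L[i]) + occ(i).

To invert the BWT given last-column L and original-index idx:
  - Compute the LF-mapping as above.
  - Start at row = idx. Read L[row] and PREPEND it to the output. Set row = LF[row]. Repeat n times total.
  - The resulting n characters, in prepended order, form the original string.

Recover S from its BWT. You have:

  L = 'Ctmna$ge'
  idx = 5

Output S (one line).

LF mapping: 1 7 5 6 2 0 4 3
Walk LF starting at row 5, prepending L[row]:
  step 1: row=5, L[5]='$', prepend. Next row=LF[5]=0
  step 2: row=0, L[0]='C', prepend. Next row=LF[0]=1
  step 3: row=1, L[1]='t', prepend. Next row=LF[1]=7
  step 4: row=7, L[7]='e', prepend. Next row=LF[7]=3
  step 5: row=3, L[3]='n', prepend. Next row=LF[3]=6
  step 6: row=6, L[6]='g', prepend. Next row=LF[6]=4
  step 7: row=4, L[4]='a', prepend. Next row=LF[4]=2
  step 8: row=2, L[2]='m', prepend. Next row=LF[2]=5
Reversed output: magnetC$

Answer: magnetC$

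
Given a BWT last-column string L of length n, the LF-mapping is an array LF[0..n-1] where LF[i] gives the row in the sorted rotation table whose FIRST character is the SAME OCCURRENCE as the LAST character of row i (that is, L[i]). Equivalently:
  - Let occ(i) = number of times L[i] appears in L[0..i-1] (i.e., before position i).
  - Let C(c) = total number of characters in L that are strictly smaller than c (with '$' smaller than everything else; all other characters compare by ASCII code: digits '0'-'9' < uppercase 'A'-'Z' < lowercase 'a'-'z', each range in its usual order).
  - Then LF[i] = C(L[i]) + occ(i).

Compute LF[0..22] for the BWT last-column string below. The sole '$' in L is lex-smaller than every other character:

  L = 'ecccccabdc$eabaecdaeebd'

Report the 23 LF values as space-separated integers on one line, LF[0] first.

Answer: 18 8 9 10 11 12 1 5 15 13 0 19 2 6 3 20 14 16 4 21 22 7 17

Derivation:
Char counts: '$':1, 'a':4, 'b':3, 'c':7, 'd':3, 'e':5
C (first-col start): C('$')=0, C('a')=1, C('b')=5, C('c')=8, C('d')=15, C('e')=18
L[0]='e': occ=0, LF[0]=C('e')+0=18+0=18
L[1]='c': occ=0, LF[1]=C('c')+0=8+0=8
L[2]='c': occ=1, LF[2]=C('c')+1=8+1=9
L[3]='c': occ=2, LF[3]=C('c')+2=8+2=10
L[4]='c': occ=3, LF[4]=C('c')+3=8+3=11
L[5]='c': occ=4, LF[5]=C('c')+4=8+4=12
L[6]='a': occ=0, LF[6]=C('a')+0=1+0=1
L[7]='b': occ=0, LF[7]=C('b')+0=5+0=5
L[8]='d': occ=0, LF[8]=C('d')+0=15+0=15
L[9]='c': occ=5, LF[9]=C('c')+5=8+5=13
L[10]='$': occ=0, LF[10]=C('$')+0=0+0=0
L[11]='e': occ=1, LF[11]=C('e')+1=18+1=19
L[12]='a': occ=1, LF[12]=C('a')+1=1+1=2
L[13]='b': occ=1, LF[13]=C('b')+1=5+1=6
L[14]='a': occ=2, LF[14]=C('a')+2=1+2=3
L[15]='e': occ=2, LF[15]=C('e')+2=18+2=20
L[16]='c': occ=6, LF[16]=C('c')+6=8+6=14
L[17]='d': occ=1, LF[17]=C('d')+1=15+1=16
L[18]='a': occ=3, LF[18]=C('a')+3=1+3=4
L[19]='e': occ=3, LF[19]=C('e')+3=18+3=21
L[20]='e': occ=4, LF[20]=C('e')+4=18+4=22
L[21]='b': occ=2, LF[21]=C('b')+2=5+2=7
L[22]='d': occ=2, LF[22]=C('d')+2=15+2=17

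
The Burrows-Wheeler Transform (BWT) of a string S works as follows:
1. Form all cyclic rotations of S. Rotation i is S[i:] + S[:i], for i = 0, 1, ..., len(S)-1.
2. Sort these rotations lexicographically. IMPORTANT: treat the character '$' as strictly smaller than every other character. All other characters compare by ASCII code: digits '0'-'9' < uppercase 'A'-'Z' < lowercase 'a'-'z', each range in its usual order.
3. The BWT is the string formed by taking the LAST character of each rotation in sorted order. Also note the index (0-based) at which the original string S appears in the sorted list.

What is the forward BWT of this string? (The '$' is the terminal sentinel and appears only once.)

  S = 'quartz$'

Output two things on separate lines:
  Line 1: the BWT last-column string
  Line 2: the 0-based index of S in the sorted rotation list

Answer: zu$arqt
2

Derivation:
All 7 rotations (rotation i = S[i:]+S[:i]):
  rot[0] = quartz$
  rot[1] = uartz$q
  rot[2] = artz$qu
  rot[3] = rtz$qua
  rot[4] = tz$quar
  rot[5] = z$quart
  rot[6] = $quartz
Sorted (with $ < everything):
  sorted[0] = $quartz  (last char: 'z')
  sorted[1] = artz$qu  (last char: 'u')
  sorted[2] = quartz$  (last char: '$')
  sorted[3] = rtz$qua  (last char: 'a')
  sorted[4] = tz$quar  (last char: 'r')
  sorted[5] = uartz$q  (last char: 'q')
  sorted[6] = z$quart  (last char: 't')
Last column: zu$arqt
Original string S is at sorted index 2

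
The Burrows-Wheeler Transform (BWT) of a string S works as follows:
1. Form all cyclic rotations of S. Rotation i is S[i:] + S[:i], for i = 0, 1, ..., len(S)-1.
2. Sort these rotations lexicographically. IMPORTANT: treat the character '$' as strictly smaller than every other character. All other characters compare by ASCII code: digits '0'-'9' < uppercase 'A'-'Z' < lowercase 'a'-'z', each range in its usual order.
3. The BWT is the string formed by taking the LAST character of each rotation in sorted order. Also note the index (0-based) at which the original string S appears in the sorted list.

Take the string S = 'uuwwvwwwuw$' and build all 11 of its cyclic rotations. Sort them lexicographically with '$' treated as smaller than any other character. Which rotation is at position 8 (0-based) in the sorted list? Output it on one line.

Answer: wwuw$uuwwvw

Derivation:
All 11 rotations (rotation i = S[i:]+S[:i]):
  rot[0] = uuwwvwwwuw$
  rot[1] = uwwvwwwuw$u
  rot[2] = wwvwwwuw$uu
  rot[3] = wvwwwuw$uuw
  rot[4] = vwwwuw$uuww
  rot[5] = wwwuw$uuwwv
  rot[6] = wwuw$uuwwvw
  rot[7] = wuw$uuwwvww
  rot[8] = uw$uuwwvwww
  rot[9] = w$uuwwvwwwu
  rot[10] = $uuwwvwwwuw
Sorted (with $ < everything):
  sorted[0] = $uuwwvwwwuw
  sorted[1] = uuwwvwwwuw$
  sorted[2] = uw$uuwwvwww
  sorted[3] = uwwvwwwuw$u
  sorted[4] = vwwwuw$uuww
  sorted[5] = w$uuwwvwwwu
  sorted[6] = wuw$uuwwvww
  sorted[7] = wvwwwuw$uuw
  sorted[8] = wwuw$uuwwvw
  sorted[9] = wwvwwwuw$uu
  sorted[10] = wwwuw$uuwwv
sorted[8] = wwuw$uuwwvw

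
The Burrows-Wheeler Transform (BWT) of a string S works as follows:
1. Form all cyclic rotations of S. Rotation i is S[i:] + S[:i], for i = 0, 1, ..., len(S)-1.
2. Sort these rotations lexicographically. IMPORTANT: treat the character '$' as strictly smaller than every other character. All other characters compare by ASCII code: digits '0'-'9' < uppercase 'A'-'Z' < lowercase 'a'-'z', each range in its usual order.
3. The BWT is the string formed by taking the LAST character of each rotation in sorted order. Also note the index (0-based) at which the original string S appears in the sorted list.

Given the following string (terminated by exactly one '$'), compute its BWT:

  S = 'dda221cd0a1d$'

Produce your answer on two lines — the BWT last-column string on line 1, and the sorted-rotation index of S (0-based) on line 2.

Answer: dd2a2a0d11cd$
12

Derivation:
All 13 rotations (rotation i = S[i:]+S[:i]):
  rot[0] = dda221cd0a1d$
  rot[1] = da221cd0a1d$d
  rot[2] = a221cd0a1d$dd
  rot[3] = 221cd0a1d$dda
  rot[4] = 21cd0a1d$dda2
  rot[5] = 1cd0a1d$dda22
  rot[6] = cd0a1d$dda221
  rot[7] = d0a1d$dda221c
  rot[8] = 0a1d$dda221cd
  rot[9] = a1d$dda221cd0
  rot[10] = 1d$dda221cd0a
  rot[11] = d$dda221cd0a1
  rot[12] = $dda221cd0a1d
Sorted (with $ < everything):
  sorted[0] = $dda221cd0a1d  (last char: 'd')
  sorted[1] = 0a1d$dda221cd  (last char: 'd')
  sorted[2] = 1cd0a1d$dda22  (last char: '2')
  sorted[3] = 1d$dda221cd0a  (last char: 'a')
  sorted[4] = 21cd0a1d$dda2  (last char: '2')
  sorted[5] = 221cd0a1d$dda  (last char: 'a')
  sorted[6] = a1d$dda221cd0  (last char: '0')
  sorted[7] = a221cd0a1d$dd  (last char: 'd')
  sorted[8] = cd0a1d$dda221  (last char: '1')
  sorted[9] = d$dda221cd0a1  (last char: '1')
  sorted[10] = d0a1d$dda221c  (last char: 'c')
  sorted[11] = da221cd0a1d$d  (last char: 'd')
  sorted[12] = dda221cd0a1d$  (last char: '$')
Last column: dd2a2a0d11cd$
Original string S is at sorted index 12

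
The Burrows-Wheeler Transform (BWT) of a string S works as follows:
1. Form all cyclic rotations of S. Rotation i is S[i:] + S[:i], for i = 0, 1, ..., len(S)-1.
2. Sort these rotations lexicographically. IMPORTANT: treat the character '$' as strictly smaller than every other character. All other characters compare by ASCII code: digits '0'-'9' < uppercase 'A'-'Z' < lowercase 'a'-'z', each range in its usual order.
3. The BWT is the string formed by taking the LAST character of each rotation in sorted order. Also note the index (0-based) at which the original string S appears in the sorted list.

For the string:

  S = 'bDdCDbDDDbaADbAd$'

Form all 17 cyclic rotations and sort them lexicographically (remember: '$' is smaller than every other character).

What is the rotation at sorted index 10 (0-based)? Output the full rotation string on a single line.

Answer: aADbAd$bDdCDbDDDb

Derivation:
All 17 rotations (rotation i = S[i:]+S[:i]):
  rot[0] = bDdCDbDDDbaADbAd$
  rot[1] = DdCDbDDDbaADbAd$b
  rot[2] = dCDbDDDbaADbAd$bD
  rot[3] = CDbDDDbaADbAd$bDd
  rot[4] = DbDDDbaADbAd$bDdC
  rot[5] = bDDDbaADbAd$bDdCD
  rot[6] = DDDbaADbAd$bDdCDb
  rot[7] = DDbaADbAd$bDdCDbD
  rot[8] = DbaADbAd$bDdCDbDD
  rot[9] = baADbAd$bDdCDbDDD
  rot[10] = aADbAd$bDdCDbDDDb
  rot[11] = ADbAd$bDdCDbDDDba
  rot[12] = DbAd$bDdCDbDDDbaA
  rot[13] = bAd$bDdCDbDDDbaAD
  rot[14] = Ad$bDdCDbDDDbaADb
  rot[15] = d$bDdCDbDDDbaADbA
  rot[16] = $bDdCDbDDDbaADbAd
Sorted (with $ < everything):
  sorted[0] = $bDdCDbDDDbaADbAd
  sorted[1] = ADbAd$bDdCDbDDDba
  sorted[2] = Ad$bDdCDbDDDbaADb
  sorted[3] = CDbDDDbaADbAd$bDd
  sorted[4] = DDDbaADbAd$bDdCDb
  sorted[5] = DDbaADbAd$bDdCDbD
  sorted[6] = DbAd$bDdCDbDDDbaA
  sorted[7] = DbDDDbaADbAd$bDdC
  sorted[8] = DbaADbAd$bDdCDbDD
  sorted[9] = DdCDbDDDbaADbAd$b
  sorted[10] = aADbAd$bDdCDbDDDb
  sorted[11] = bAd$bDdCDbDDDbaAD
  sorted[12] = bDDDbaADbAd$bDdCD
  sorted[13] = bDdCDbDDDbaADbAd$
  sorted[14] = baADbAd$bDdCDbDDD
  sorted[15] = d$bDdCDbDDDbaADbA
  sorted[16] = dCDbDDDbaADbAd$bD
sorted[10] = aADbAd$bDdCDbDDDb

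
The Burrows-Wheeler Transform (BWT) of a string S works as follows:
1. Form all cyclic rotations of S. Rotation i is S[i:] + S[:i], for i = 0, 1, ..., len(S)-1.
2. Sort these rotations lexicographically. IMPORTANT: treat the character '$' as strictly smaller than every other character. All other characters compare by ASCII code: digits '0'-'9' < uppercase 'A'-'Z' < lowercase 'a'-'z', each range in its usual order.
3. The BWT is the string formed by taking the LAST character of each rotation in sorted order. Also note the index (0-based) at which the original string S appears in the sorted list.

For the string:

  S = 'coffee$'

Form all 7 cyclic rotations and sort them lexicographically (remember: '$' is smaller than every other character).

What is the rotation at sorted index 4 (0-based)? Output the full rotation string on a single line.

All 7 rotations (rotation i = S[i:]+S[:i]):
  rot[0] = coffee$
  rot[1] = offee$c
  rot[2] = ffee$co
  rot[3] = fee$cof
  rot[4] = ee$coff
  rot[5] = e$coffe
  rot[6] = $coffee
Sorted (with $ < everything):
  sorted[0] = $coffee
  sorted[1] = coffee$
  sorted[2] = e$coffe
  sorted[3] = ee$coff
  sorted[4] = fee$cof
  sorted[5] = ffee$co
  sorted[6] = offee$c
sorted[4] = fee$cof

Answer: fee$cof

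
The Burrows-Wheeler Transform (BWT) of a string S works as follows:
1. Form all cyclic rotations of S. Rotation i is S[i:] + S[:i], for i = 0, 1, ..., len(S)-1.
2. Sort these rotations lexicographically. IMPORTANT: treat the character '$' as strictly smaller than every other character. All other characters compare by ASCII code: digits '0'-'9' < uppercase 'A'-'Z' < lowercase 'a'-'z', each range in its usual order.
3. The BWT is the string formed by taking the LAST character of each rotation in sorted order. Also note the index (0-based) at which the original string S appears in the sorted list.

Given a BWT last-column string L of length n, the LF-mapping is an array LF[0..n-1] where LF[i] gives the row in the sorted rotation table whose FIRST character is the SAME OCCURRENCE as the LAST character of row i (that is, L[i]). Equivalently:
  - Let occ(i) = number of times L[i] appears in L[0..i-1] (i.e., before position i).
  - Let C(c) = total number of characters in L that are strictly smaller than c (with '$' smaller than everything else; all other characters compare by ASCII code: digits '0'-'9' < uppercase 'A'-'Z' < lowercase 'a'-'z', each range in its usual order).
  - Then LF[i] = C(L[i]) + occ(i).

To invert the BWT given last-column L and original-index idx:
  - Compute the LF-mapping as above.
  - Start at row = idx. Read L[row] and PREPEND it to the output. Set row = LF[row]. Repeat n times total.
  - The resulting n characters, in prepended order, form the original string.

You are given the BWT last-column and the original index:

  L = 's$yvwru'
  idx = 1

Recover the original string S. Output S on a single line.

Answer: rwvuys$

Derivation:
LF mapping: 2 0 6 4 5 1 3
Walk LF starting at row 1, prepending L[row]:
  step 1: row=1, L[1]='$', prepend. Next row=LF[1]=0
  step 2: row=0, L[0]='s', prepend. Next row=LF[0]=2
  step 3: row=2, L[2]='y', prepend. Next row=LF[2]=6
  step 4: row=6, L[6]='u', prepend. Next row=LF[6]=3
  step 5: row=3, L[3]='v', prepend. Next row=LF[3]=4
  step 6: row=4, L[4]='w', prepend. Next row=LF[4]=5
  step 7: row=5, L[5]='r', prepend. Next row=LF[5]=1
Reversed output: rwvuys$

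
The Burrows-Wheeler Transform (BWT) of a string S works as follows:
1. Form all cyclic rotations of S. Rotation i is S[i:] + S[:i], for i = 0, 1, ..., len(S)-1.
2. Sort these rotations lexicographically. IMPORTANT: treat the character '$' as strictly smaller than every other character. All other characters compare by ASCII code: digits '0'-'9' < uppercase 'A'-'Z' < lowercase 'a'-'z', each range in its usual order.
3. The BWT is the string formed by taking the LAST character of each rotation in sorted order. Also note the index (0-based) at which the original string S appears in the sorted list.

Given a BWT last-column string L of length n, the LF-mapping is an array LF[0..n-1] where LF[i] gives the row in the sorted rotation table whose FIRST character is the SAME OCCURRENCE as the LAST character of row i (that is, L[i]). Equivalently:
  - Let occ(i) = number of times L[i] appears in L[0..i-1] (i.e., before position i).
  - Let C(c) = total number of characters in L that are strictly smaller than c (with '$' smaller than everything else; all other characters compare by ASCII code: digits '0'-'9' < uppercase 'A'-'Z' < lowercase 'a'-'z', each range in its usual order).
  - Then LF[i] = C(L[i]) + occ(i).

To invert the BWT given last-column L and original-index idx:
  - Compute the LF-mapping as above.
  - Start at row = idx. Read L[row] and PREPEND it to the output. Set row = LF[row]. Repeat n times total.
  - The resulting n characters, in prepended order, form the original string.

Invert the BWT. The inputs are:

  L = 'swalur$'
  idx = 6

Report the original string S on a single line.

Answer: walrus$

Derivation:
LF mapping: 4 6 1 2 5 3 0
Walk LF starting at row 6, prepending L[row]:
  step 1: row=6, L[6]='$', prepend. Next row=LF[6]=0
  step 2: row=0, L[0]='s', prepend. Next row=LF[0]=4
  step 3: row=4, L[4]='u', prepend. Next row=LF[4]=5
  step 4: row=5, L[5]='r', prepend. Next row=LF[5]=3
  step 5: row=3, L[3]='l', prepend. Next row=LF[3]=2
  step 6: row=2, L[2]='a', prepend. Next row=LF[2]=1
  step 7: row=1, L[1]='w', prepend. Next row=LF[1]=6
Reversed output: walrus$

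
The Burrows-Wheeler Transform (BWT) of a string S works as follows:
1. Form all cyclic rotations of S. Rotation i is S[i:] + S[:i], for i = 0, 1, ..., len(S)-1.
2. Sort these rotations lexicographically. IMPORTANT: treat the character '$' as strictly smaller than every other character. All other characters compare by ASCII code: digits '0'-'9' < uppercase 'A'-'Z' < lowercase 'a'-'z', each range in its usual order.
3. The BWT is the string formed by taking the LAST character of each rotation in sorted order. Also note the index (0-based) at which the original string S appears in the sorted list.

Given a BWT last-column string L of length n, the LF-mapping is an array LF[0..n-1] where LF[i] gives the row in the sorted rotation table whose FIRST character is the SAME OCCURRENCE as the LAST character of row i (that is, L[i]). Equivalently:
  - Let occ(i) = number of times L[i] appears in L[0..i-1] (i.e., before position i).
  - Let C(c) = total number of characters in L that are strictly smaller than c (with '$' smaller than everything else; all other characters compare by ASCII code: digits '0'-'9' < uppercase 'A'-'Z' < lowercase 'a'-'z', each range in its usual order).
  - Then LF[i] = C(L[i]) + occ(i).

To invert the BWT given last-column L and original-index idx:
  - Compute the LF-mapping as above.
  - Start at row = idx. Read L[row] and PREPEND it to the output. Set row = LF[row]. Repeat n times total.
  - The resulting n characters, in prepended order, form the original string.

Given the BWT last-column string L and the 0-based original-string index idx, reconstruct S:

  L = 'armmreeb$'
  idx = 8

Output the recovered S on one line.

LF mapping: 1 7 5 6 8 3 4 2 0
Walk LF starting at row 8, prepending L[row]:
  step 1: row=8, L[8]='$', prepend. Next row=LF[8]=0
  step 2: row=0, L[0]='a', prepend. Next row=LF[0]=1
  step 3: row=1, L[1]='r', prepend. Next row=LF[1]=7
  step 4: row=7, L[7]='b', prepend. Next row=LF[7]=2
  step 5: row=2, L[2]='m', prepend. Next row=LF[2]=5
  step 6: row=5, L[5]='e', prepend. Next row=LF[5]=3
  step 7: row=3, L[3]='m', prepend. Next row=LF[3]=6
  step 8: row=6, L[6]='e', prepend. Next row=LF[6]=4
  step 9: row=4, L[4]='r', prepend. Next row=LF[4]=8
Reversed output: remembra$

Answer: remembra$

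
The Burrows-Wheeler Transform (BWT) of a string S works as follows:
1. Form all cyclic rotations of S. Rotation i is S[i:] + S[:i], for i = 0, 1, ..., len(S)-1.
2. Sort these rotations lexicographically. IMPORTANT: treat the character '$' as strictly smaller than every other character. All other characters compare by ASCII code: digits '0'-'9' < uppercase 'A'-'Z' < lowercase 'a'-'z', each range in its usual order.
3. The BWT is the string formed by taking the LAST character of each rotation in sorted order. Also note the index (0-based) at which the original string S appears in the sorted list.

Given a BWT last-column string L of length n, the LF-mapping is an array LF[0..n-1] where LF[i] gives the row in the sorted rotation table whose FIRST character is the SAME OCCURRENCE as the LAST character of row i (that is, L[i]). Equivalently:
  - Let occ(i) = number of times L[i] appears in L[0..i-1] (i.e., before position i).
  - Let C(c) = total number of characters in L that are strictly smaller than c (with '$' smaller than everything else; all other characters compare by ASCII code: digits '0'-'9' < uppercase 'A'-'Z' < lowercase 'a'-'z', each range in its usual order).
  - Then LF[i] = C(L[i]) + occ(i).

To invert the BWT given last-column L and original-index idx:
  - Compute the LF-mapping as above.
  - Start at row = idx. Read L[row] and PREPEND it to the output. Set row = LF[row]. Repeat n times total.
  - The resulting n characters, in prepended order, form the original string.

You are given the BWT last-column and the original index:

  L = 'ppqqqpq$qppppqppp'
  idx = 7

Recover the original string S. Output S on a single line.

Answer: pqpppqqppqpqpqpp$

Derivation:
LF mapping: 1 2 11 12 13 3 14 0 15 4 5 6 7 16 8 9 10
Walk LF starting at row 7, prepending L[row]:
  step 1: row=7, L[7]='$', prepend. Next row=LF[7]=0
  step 2: row=0, L[0]='p', prepend. Next row=LF[0]=1
  step 3: row=1, L[1]='p', prepend. Next row=LF[1]=2
  step 4: row=2, L[2]='q', prepend. Next row=LF[2]=11
  step 5: row=11, L[11]='p', prepend. Next row=LF[11]=6
  step 6: row=6, L[6]='q', prepend. Next row=LF[6]=14
  step 7: row=14, L[14]='p', prepend. Next row=LF[14]=8
  step 8: row=8, L[8]='q', prepend. Next row=LF[8]=15
  step 9: row=15, L[15]='p', prepend. Next row=LF[15]=9
  step 10: row=9, L[9]='p', prepend. Next row=LF[9]=4
  step 11: row=4, L[4]='q', prepend. Next row=LF[4]=13
  step 12: row=13, L[13]='q', prepend. Next row=LF[13]=16
  step 13: row=16, L[16]='p', prepend. Next row=LF[16]=10
  step 14: row=10, L[10]='p', prepend. Next row=LF[10]=5
  step 15: row=5, L[5]='p', prepend. Next row=LF[5]=3
  step 16: row=3, L[3]='q', prepend. Next row=LF[3]=12
  step 17: row=12, L[12]='p', prepend. Next row=LF[12]=7
Reversed output: pqpppqqppqpqpqpp$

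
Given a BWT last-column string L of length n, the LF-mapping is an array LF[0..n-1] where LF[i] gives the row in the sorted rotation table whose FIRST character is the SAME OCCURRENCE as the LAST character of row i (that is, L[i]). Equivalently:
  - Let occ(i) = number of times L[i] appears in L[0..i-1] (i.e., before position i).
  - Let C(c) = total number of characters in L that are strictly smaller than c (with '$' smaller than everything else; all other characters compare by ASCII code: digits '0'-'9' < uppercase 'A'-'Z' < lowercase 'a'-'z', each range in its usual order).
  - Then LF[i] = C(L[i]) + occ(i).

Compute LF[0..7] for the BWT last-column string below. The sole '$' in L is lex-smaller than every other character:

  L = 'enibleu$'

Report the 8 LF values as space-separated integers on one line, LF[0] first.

Answer: 2 6 4 1 5 3 7 0

Derivation:
Char counts: '$':1, 'b':1, 'e':2, 'i':1, 'l':1, 'n':1, 'u':1
C (first-col start): C('$')=0, C('b')=1, C('e')=2, C('i')=4, C('l')=5, C('n')=6, C('u')=7
L[0]='e': occ=0, LF[0]=C('e')+0=2+0=2
L[1]='n': occ=0, LF[1]=C('n')+0=6+0=6
L[2]='i': occ=0, LF[2]=C('i')+0=4+0=4
L[3]='b': occ=0, LF[3]=C('b')+0=1+0=1
L[4]='l': occ=0, LF[4]=C('l')+0=5+0=5
L[5]='e': occ=1, LF[5]=C('e')+1=2+1=3
L[6]='u': occ=0, LF[6]=C('u')+0=7+0=7
L[7]='$': occ=0, LF[7]=C('$')+0=0+0=0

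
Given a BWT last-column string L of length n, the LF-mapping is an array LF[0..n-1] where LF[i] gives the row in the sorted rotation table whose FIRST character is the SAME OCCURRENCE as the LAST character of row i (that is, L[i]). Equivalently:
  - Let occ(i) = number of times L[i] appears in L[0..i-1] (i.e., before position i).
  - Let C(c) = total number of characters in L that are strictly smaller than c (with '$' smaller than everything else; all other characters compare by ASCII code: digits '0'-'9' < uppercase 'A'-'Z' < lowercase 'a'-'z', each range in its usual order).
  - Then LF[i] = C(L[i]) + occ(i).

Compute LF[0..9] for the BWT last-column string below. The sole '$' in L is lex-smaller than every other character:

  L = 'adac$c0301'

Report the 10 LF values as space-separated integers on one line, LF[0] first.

Char counts: '$':1, '0':2, '1':1, '3':1, 'a':2, 'c':2, 'd':1
C (first-col start): C('$')=0, C('0')=1, C('1')=3, C('3')=4, C('a')=5, C('c')=7, C('d')=9
L[0]='a': occ=0, LF[0]=C('a')+0=5+0=5
L[1]='d': occ=0, LF[1]=C('d')+0=9+0=9
L[2]='a': occ=1, LF[2]=C('a')+1=5+1=6
L[3]='c': occ=0, LF[3]=C('c')+0=7+0=7
L[4]='$': occ=0, LF[4]=C('$')+0=0+0=0
L[5]='c': occ=1, LF[5]=C('c')+1=7+1=8
L[6]='0': occ=0, LF[6]=C('0')+0=1+0=1
L[7]='3': occ=0, LF[7]=C('3')+0=4+0=4
L[8]='0': occ=1, LF[8]=C('0')+1=1+1=2
L[9]='1': occ=0, LF[9]=C('1')+0=3+0=3

Answer: 5 9 6 7 0 8 1 4 2 3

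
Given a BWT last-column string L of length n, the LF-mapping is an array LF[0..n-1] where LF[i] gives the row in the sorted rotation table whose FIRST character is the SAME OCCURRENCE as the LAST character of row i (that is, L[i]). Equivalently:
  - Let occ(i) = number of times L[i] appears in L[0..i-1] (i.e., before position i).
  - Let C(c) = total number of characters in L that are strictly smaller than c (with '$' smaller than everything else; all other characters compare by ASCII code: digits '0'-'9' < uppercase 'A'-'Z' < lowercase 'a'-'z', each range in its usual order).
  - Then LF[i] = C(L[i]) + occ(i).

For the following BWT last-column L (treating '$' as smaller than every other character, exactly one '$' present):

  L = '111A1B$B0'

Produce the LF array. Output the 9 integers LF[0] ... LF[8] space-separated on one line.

Answer: 2 3 4 6 5 7 0 8 1

Derivation:
Char counts: '$':1, '0':1, '1':4, 'A':1, 'B':2
C (first-col start): C('$')=0, C('0')=1, C('1')=2, C('A')=6, C('B')=7
L[0]='1': occ=0, LF[0]=C('1')+0=2+0=2
L[1]='1': occ=1, LF[1]=C('1')+1=2+1=3
L[2]='1': occ=2, LF[2]=C('1')+2=2+2=4
L[3]='A': occ=0, LF[3]=C('A')+0=6+0=6
L[4]='1': occ=3, LF[4]=C('1')+3=2+3=5
L[5]='B': occ=0, LF[5]=C('B')+0=7+0=7
L[6]='$': occ=0, LF[6]=C('$')+0=0+0=0
L[7]='B': occ=1, LF[7]=C('B')+1=7+1=8
L[8]='0': occ=0, LF[8]=C('0')+0=1+0=1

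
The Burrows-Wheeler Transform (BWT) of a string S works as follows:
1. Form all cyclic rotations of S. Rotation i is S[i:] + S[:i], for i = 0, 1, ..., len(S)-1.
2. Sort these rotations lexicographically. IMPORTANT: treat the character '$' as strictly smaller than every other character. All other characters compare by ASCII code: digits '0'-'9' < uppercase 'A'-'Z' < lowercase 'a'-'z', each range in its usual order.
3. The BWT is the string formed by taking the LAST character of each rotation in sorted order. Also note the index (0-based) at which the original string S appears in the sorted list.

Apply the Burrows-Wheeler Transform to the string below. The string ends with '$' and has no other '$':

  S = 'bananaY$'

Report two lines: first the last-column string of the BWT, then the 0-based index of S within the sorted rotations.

Answer: Yannb$aa
5

Derivation:
All 8 rotations (rotation i = S[i:]+S[:i]):
  rot[0] = bananaY$
  rot[1] = ananaY$b
  rot[2] = nanaY$ba
  rot[3] = anaY$ban
  rot[4] = naY$bana
  rot[5] = aY$banan
  rot[6] = Y$banana
  rot[7] = $bananaY
Sorted (with $ < everything):
  sorted[0] = $bananaY  (last char: 'Y')
  sorted[1] = Y$banana  (last char: 'a')
  sorted[2] = aY$banan  (last char: 'n')
  sorted[3] = anaY$ban  (last char: 'n')
  sorted[4] = ananaY$b  (last char: 'b')
  sorted[5] = bananaY$  (last char: '$')
  sorted[6] = naY$bana  (last char: 'a')
  sorted[7] = nanaY$ba  (last char: 'a')
Last column: Yannb$aa
Original string S is at sorted index 5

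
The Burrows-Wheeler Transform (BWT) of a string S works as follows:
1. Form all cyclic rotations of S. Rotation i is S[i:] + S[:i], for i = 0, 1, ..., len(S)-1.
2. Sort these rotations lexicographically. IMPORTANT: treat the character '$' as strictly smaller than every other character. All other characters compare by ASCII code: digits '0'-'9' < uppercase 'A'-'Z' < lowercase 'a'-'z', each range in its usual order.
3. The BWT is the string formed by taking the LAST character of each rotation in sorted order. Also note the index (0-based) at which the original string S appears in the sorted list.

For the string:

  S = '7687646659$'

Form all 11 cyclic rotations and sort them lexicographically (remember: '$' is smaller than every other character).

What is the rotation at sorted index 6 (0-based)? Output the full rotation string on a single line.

Answer: 687646659$7

Derivation:
All 11 rotations (rotation i = S[i:]+S[:i]):
  rot[0] = 7687646659$
  rot[1] = 687646659$7
  rot[2] = 87646659$76
  rot[3] = 7646659$768
  rot[4] = 646659$7687
  rot[5] = 46659$76876
  rot[6] = 6659$768764
  rot[7] = 659$7687646
  rot[8] = 59$76876466
  rot[9] = 9$768764665
  rot[10] = $7687646659
Sorted (with $ < everything):
  sorted[0] = $7687646659
  sorted[1] = 46659$76876
  sorted[2] = 59$76876466
  sorted[3] = 646659$7687
  sorted[4] = 659$7687646
  sorted[5] = 6659$768764
  sorted[6] = 687646659$7
  sorted[7] = 7646659$768
  sorted[8] = 7687646659$
  sorted[9] = 87646659$76
  sorted[10] = 9$768764665
sorted[6] = 687646659$7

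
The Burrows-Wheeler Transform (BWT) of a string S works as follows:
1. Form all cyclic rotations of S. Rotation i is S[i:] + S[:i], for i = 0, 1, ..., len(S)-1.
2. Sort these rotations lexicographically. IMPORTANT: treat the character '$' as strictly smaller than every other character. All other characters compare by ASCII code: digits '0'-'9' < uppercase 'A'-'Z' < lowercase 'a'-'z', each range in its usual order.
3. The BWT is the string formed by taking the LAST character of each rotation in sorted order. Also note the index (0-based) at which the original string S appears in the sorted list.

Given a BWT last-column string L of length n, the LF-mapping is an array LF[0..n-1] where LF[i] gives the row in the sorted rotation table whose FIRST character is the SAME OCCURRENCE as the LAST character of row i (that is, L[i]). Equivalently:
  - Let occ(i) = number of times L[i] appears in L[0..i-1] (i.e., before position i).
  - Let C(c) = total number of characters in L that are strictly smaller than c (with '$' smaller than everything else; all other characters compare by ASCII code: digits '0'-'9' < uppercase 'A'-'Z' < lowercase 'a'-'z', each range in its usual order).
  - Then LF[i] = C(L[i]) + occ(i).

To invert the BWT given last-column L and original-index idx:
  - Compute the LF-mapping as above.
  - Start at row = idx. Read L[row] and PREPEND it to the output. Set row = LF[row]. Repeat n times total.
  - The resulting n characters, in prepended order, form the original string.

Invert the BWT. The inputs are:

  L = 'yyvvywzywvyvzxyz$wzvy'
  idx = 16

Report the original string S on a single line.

Answer: yzzyvyvvvxywwzwvzyyy$

Derivation:
LF mapping: 10 11 1 2 12 6 17 13 7 3 14 4 18 9 15 19 0 8 20 5 16
Walk LF starting at row 16, prepending L[row]:
  step 1: row=16, L[16]='$', prepend. Next row=LF[16]=0
  step 2: row=0, L[0]='y', prepend. Next row=LF[0]=10
  step 3: row=10, L[10]='y', prepend. Next row=LF[10]=14
  step 4: row=14, L[14]='y', prepend. Next row=LF[14]=15
  step 5: row=15, L[15]='z', prepend. Next row=LF[15]=19
  step 6: row=19, L[19]='v', prepend. Next row=LF[19]=5
  step 7: row=5, L[5]='w', prepend. Next row=LF[5]=6
  step 8: row=6, L[6]='z', prepend. Next row=LF[6]=17
  step 9: row=17, L[17]='w', prepend. Next row=LF[17]=8
  step 10: row=8, L[8]='w', prepend. Next row=LF[8]=7
  step 11: row=7, L[7]='y', prepend. Next row=LF[7]=13
  step 12: row=13, L[13]='x', prepend. Next row=LF[13]=9
  step 13: row=9, L[9]='v', prepend. Next row=LF[9]=3
  step 14: row=3, L[3]='v', prepend. Next row=LF[3]=2
  step 15: row=2, L[2]='v', prepend. Next row=LF[2]=1
  step 16: row=1, L[1]='y', prepend. Next row=LF[1]=11
  step 17: row=11, L[11]='v', prepend. Next row=LF[11]=4
  step 18: row=4, L[4]='y', prepend. Next row=LF[4]=12
  step 19: row=12, L[12]='z', prepend. Next row=LF[12]=18
  step 20: row=18, L[18]='z', prepend. Next row=LF[18]=20
  step 21: row=20, L[20]='y', prepend. Next row=LF[20]=16
Reversed output: yzzyvyvvvxywwzwvzyyy$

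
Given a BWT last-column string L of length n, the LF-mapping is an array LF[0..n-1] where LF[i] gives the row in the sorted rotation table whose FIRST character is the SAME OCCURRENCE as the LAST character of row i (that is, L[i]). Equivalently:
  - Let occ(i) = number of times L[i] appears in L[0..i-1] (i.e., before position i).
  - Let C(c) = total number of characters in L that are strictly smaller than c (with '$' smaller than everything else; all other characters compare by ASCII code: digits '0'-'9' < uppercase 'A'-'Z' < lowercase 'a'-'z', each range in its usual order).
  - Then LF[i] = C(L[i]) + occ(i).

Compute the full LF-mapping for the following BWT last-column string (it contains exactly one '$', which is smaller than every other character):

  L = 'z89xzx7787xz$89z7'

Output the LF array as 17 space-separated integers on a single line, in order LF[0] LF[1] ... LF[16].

Char counts: '$':1, '7':4, '8':3, '9':2, 'x':3, 'z':4
C (first-col start): C('$')=0, C('7')=1, C('8')=5, C('9')=8, C('x')=10, C('z')=13
L[0]='z': occ=0, LF[0]=C('z')+0=13+0=13
L[1]='8': occ=0, LF[1]=C('8')+0=5+0=5
L[2]='9': occ=0, LF[2]=C('9')+0=8+0=8
L[3]='x': occ=0, LF[3]=C('x')+0=10+0=10
L[4]='z': occ=1, LF[4]=C('z')+1=13+1=14
L[5]='x': occ=1, LF[5]=C('x')+1=10+1=11
L[6]='7': occ=0, LF[6]=C('7')+0=1+0=1
L[7]='7': occ=1, LF[7]=C('7')+1=1+1=2
L[8]='8': occ=1, LF[8]=C('8')+1=5+1=6
L[9]='7': occ=2, LF[9]=C('7')+2=1+2=3
L[10]='x': occ=2, LF[10]=C('x')+2=10+2=12
L[11]='z': occ=2, LF[11]=C('z')+2=13+2=15
L[12]='$': occ=0, LF[12]=C('$')+0=0+0=0
L[13]='8': occ=2, LF[13]=C('8')+2=5+2=7
L[14]='9': occ=1, LF[14]=C('9')+1=8+1=9
L[15]='z': occ=3, LF[15]=C('z')+3=13+3=16
L[16]='7': occ=3, LF[16]=C('7')+3=1+3=4

Answer: 13 5 8 10 14 11 1 2 6 3 12 15 0 7 9 16 4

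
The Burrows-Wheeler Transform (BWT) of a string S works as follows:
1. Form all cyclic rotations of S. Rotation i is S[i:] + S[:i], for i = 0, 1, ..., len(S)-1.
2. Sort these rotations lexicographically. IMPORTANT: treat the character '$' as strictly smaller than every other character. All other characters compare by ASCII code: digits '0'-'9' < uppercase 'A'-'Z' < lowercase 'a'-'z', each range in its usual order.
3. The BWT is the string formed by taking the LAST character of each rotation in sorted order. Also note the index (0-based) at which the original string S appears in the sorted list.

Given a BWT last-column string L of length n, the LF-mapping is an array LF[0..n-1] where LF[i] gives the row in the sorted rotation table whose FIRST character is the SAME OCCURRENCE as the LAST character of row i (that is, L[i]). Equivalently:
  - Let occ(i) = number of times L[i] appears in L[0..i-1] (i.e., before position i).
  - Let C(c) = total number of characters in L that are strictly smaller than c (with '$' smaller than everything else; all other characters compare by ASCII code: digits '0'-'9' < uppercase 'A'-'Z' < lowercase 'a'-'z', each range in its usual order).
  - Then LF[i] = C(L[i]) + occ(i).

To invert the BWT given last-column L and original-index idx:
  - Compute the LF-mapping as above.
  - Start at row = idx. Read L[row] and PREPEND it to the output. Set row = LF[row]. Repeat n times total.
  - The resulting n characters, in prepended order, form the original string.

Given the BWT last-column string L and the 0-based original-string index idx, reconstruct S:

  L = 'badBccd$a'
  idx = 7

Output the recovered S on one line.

LF mapping: 4 2 7 1 5 6 8 0 3
Walk LF starting at row 7, prepending L[row]:
  step 1: row=7, L[7]='$', prepend. Next row=LF[7]=0
  step 2: row=0, L[0]='b', prepend. Next row=LF[0]=4
  step 3: row=4, L[4]='c', prepend. Next row=LF[4]=5
  step 4: row=5, L[5]='c', prepend. Next row=LF[5]=6
  step 5: row=6, L[6]='d', prepend. Next row=LF[6]=8
  step 6: row=8, L[8]='a', prepend. Next row=LF[8]=3
  step 7: row=3, L[3]='B', prepend. Next row=LF[3]=1
  step 8: row=1, L[1]='a', prepend. Next row=LF[1]=2
  step 9: row=2, L[2]='d', prepend. Next row=LF[2]=7
Reversed output: daBadccb$

Answer: daBadccb$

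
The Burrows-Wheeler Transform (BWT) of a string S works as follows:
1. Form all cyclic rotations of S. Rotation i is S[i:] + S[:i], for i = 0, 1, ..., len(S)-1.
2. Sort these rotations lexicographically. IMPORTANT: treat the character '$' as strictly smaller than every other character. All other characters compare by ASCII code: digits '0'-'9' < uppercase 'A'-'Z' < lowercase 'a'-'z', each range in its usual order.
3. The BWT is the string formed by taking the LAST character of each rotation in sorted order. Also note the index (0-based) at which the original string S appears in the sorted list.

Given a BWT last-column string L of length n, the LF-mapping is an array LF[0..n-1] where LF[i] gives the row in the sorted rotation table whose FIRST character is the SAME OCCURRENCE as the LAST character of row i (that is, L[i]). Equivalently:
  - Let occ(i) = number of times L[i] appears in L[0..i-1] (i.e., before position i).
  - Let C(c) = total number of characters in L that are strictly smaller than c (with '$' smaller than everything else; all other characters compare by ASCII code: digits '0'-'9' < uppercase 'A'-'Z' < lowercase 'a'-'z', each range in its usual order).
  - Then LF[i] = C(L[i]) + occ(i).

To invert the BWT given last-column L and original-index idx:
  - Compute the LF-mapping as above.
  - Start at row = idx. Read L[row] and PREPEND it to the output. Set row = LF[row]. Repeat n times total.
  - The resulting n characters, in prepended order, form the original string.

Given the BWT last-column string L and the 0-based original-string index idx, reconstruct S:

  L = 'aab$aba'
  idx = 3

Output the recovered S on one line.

LF mapping: 1 2 5 0 3 6 4
Walk LF starting at row 3, prepending L[row]:
  step 1: row=3, L[3]='$', prepend. Next row=LF[3]=0
  step 2: row=0, L[0]='a', prepend. Next row=LF[0]=1
  step 3: row=1, L[1]='a', prepend. Next row=LF[1]=2
  step 4: row=2, L[2]='b', prepend. Next row=LF[2]=5
  step 5: row=5, L[5]='b', prepend. Next row=LF[5]=6
  step 6: row=6, L[6]='a', prepend. Next row=LF[6]=4
  step 7: row=4, L[4]='a', prepend. Next row=LF[4]=3
Reversed output: aabbaa$

Answer: aabbaa$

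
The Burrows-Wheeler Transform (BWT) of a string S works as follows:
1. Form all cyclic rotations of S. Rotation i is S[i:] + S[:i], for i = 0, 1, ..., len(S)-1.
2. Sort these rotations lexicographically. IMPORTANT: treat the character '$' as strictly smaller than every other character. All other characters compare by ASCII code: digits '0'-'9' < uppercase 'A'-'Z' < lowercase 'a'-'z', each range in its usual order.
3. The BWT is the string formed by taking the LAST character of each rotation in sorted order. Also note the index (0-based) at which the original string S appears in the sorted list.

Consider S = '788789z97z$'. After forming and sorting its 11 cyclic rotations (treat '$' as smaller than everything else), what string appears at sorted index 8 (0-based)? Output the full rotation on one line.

Answer: 9z97z$78878

Derivation:
All 11 rotations (rotation i = S[i:]+S[:i]):
  rot[0] = 788789z97z$
  rot[1] = 88789z97z$7
  rot[2] = 8789z97z$78
  rot[3] = 789z97z$788
  rot[4] = 89z97z$7887
  rot[5] = 9z97z$78878
  rot[6] = z97z$788789
  rot[7] = 97z$788789z
  rot[8] = 7z$788789z9
  rot[9] = z$788789z97
  rot[10] = $788789z97z
Sorted (with $ < everything):
  sorted[0] = $788789z97z
  sorted[1] = 788789z97z$
  sorted[2] = 789z97z$788
  sorted[3] = 7z$788789z9
  sorted[4] = 8789z97z$78
  sorted[5] = 88789z97z$7
  sorted[6] = 89z97z$7887
  sorted[7] = 97z$788789z
  sorted[8] = 9z97z$78878
  sorted[9] = z$788789z97
  sorted[10] = z97z$788789
sorted[8] = 9z97z$78878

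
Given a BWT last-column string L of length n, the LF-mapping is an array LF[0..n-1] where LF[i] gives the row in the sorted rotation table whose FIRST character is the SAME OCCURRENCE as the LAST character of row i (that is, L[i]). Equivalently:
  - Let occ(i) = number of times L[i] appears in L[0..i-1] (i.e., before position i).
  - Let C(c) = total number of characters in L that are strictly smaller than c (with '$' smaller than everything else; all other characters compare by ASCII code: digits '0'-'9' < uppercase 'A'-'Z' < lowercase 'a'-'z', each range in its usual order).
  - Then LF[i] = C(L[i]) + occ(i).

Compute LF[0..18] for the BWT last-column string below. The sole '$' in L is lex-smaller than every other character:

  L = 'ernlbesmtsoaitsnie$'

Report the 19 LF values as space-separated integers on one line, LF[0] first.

Answer: 3 13 10 8 2 4 14 9 17 15 12 1 6 18 16 11 7 5 0

Derivation:
Char counts: '$':1, 'a':1, 'b':1, 'e':3, 'i':2, 'l':1, 'm':1, 'n':2, 'o':1, 'r':1, 's':3, 't':2
C (first-col start): C('$')=0, C('a')=1, C('b')=2, C('e')=3, C('i')=6, C('l')=8, C('m')=9, C('n')=10, C('o')=12, C('r')=13, C('s')=14, C('t')=17
L[0]='e': occ=0, LF[0]=C('e')+0=3+0=3
L[1]='r': occ=0, LF[1]=C('r')+0=13+0=13
L[2]='n': occ=0, LF[2]=C('n')+0=10+0=10
L[3]='l': occ=0, LF[3]=C('l')+0=8+0=8
L[4]='b': occ=0, LF[4]=C('b')+0=2+0=2
L[5]='e': occ=1, LF[5]=C('e')+1=3+1=4
L[6]='s': occ=0, LF[6]=C('s')+0=14+0=14
L[7]='m': occ=0, LF[7]=C('m')+0=9+0=9
L[8]='t': occ=0, LF[8]=C('t')+0=17+0=17
L[9]='s': occ=1, LF[9]=C('s')+1=14+1=15
L[10]='o': occ=0, LF[10]=C('o')+0=12+0=12
L[11]='a': occ=0, LF[11]=C('a')+0=1+0=1
L[12]='i': occ=0, LF[12]=C('i')+0=6+0=6
L[13]='t': occ=1, LF[13]=C('t')+1=17+1=18
L[14]='s': occ=2, LF[14]=C('s')+2=14+2=16
L[15]='n': occ=1, LF[15]=C('n')+1=10+1=11
L[16]='i': occ=1, LF[16]=C('i')+1=6+1=7
L[17]='e': occ=2, LF[17]=C('e')+2=3+2=5
L[18]='$': occ=0, LF[18]=C('$')+0=0+0=0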